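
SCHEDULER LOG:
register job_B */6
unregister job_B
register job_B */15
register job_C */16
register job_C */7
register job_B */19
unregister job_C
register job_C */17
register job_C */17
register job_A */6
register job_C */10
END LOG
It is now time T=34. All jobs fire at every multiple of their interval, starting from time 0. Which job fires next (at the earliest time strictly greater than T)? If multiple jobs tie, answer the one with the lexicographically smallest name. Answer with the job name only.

Op 1: register job_B */6 -> active={job_B:*/6}
Op 2: unregister job_B -> active={}
Op 3: register job_B */15 -> active={job_B:*/15}
Op 4: register job_C */16 -> active={job_B:*/15, job_C:*/16}
Op 5: register job_C */7 -> active={job_B:*/15, job_C:*/7}
Op 6: register job_B */19 -> active={job_B:*/19, job_C:*/7}
Op 7: unregister job_C -> active={job_B:*/19}
Op 8: register job_C */17 -> active={job_B:*/19, job_C:*/17}
Op 9: register job_C */17 -> active={job_B:*/19, job_C:*/17}
Op 10: register job_A */6 -> active={job_A:*/6, job_B:*/19, job_C:*/17}
Op 11: register job_C */10 -> active={job_A:*/6, job_B:*/19, job_C:*/10}
  job_A: interval 6, next fire after T=34 is 36
  job_B: interval 19, next fire after T=34 is 38
  job_C: interval 10, next fire after T=34 is 40
Earliest = 36, winner (lex tiebreak) = job_A

Answer: job_A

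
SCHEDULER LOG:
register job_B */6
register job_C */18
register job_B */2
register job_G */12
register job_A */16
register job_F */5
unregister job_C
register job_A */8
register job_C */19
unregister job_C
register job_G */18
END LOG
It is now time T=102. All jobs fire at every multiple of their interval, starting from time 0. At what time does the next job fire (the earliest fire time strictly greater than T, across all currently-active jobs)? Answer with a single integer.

Answer: 104

Derivation:
Op 1: register job_B */6 -> active={job_B:*/6}
Op 2: register job_C */18 -> active={job_B:*/6, job_C:*/18}
Op 3: register job_B */2 -> active={job_B:*/2, job_C:*/18}
Op 4: register job_G */12 -> active={job_B:*/2, job_C:*/18, job_G:*/12}
Op 5: register job_A */16 -> active={job_A:*/16, job_B:*/2, job_C:*/18, job_G:*/12}
Op 6: register job_F */5 -> active={job_A:*/16, job_B:*/2, job_C:*/18, job_F:*/5, job_G:*/12}
Op 7: unregister job_C -> active={job_A:*/16, job_B:*/2, job_F:*/5, job_G:*/12}
Op 8: register job_A */8 -> active={job_A:*/8, job_B:*/2, job_F:*/5, job_G:*/12}
Op 9: register job_C */19 -> active={job_A:*/8, job_B:*/2, job_C:*/19, job_F:*/5, job_G:*/12}
Op 10: unregister job_C -> active={job_A:*/8, job_B:*/2, job_F:*/5, job_G:*/12}
Op 11: register job_G */18 -> active={job_A:*/8, job_B:*/2, job_F:*/5, job_G:*/18}
  job_A: interval 8, next fire after T=102 is 104
  job_B: interval 2, next fire after T=102 is 104
  job_F: interval 5, next fire after T=102 is 105
  job_G: interval 18, next fire after T=102 is 108
Earliest fire time = 104 (job job_A)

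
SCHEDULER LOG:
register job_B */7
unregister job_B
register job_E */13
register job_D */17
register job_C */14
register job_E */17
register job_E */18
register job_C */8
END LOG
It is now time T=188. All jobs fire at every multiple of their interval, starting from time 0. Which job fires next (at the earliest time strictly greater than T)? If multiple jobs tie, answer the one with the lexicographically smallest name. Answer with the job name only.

Op 1: register job_B */7 -> active={job_B:*/7}
Op 2: unregister job_B -> active={}
Op 3: register job_E */13 -> active={job_E:*/13}
Op 4: register job_D */17 -> active={job_D:*/17, job_E:*/13}
Op 5: register job_C */14 -> active={job_C:*/14, job_D:*/17, job_E:*/13}
Op 6: register job_E */17 -> active={job_C:*/14, job_D:*/17, job_E:*/17}
Op 7: register job_E */18 -> active={job_C:*/14, job_D:*/17, job_E:*/18}
Op 8: register job_C */8 -> active={job_C:*/8, job_D:*/17, job_E:*/18}
  job_C: interval 8, next fire after T=188 is 192
  job_D: interval 17, next fire after T=188 is 204
  job_E: interval 18, next fire after T=188 is 198
Earliest = 192, winner (lex tiebreak) = job_C

Answer: job_C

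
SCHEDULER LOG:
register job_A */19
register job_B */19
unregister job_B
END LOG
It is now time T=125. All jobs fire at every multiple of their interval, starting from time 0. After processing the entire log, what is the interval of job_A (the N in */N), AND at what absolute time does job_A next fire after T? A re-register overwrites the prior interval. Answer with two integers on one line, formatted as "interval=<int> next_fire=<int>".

Answer: interval=19 next_fire=133

Derivation:
Op 1: register job_A */19 -> active={job_A:*/19}
Op 2: register job_B */19 -> active={job_A:*/19, job_B:*/19}
Op 3: unregister job_B -> active={job_A:*/19}
Final interval of job_A = 19
Next fire of job_A after T=125: (125//19+1)*19 = 133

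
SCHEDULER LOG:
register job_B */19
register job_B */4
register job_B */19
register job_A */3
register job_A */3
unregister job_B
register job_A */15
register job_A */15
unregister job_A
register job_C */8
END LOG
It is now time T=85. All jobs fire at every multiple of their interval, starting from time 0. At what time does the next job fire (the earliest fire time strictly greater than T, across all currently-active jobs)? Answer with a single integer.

Op 1: register job_B */19 -> active={job_B:*/19}
Op 2: register job_B */4 -> active={job_B:*/4}
Op 3: register job_B */19 -> active={job_B:*/19}
Op 4: register job_A */3 -> active={job_A:*/3, job_B:*/19}
Op 5: register job_A */3 -> active={job_A:*/3, job_B:*/19}
Op 6: unregister job_B -> active={job_A:*/3}
Op 7: register job_A */15 -> active={job_A:*/15}
Op 8: register job_A */15 -> active={job_A:*/15}
Op 9: unregister job_A -> active={}
Op 10: register job_C */8 -> active={job_C:*/8}
  job_C: interval 8, next fire after T=85 is 88
Earliest fire time = 88 (job job_C)

Answer: 88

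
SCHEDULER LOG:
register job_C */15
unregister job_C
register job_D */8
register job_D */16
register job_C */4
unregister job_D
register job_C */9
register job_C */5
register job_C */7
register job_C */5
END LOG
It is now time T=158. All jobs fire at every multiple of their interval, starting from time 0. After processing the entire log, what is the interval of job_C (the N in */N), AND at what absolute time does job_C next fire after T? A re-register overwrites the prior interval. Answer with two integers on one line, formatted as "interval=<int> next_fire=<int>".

Answer: interval=5 next_fire=160

Derivation:
Op 1: register job_C */15 -> active={job_C:*/15}
Op 2: unregister job_C -> active={}
Op 3: register job_D */8 -> active={job_D:*/8}
Op 4: register job_D */16 -> active={job_D:*/16}
Op 5: register job_C */4 -> active={job_C:*/4, job_D:*/16}
Op 6: unregister job_D -> active={job_C:*/4}
Op 7: register job_C */9 -> active={job_C:*/9}
Op 8: register job_C */5 -> active={job_C:*/5}
Op 9: register job_C */7 -> active={job_C:*/7}
Op 10: register job_C */5 -> active={job_C:*/5}
Final interval of job_C = 5
Next fire of job_C after T=158: (158//5+1)*5 = 160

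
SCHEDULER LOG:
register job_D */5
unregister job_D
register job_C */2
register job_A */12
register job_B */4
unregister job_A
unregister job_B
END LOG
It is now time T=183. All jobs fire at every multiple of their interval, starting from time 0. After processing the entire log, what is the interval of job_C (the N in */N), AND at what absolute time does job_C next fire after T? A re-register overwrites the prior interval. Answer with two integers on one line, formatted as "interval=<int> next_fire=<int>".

Answer: interval=2 next_fire=184

Derivation:
Op 1: register job_D */5 -> active={job_D:*/5}
Op 2: unregister job_D -> active={}
Op 3: register job_C */2 -> active={job_C:*/2}
Op 4: register job_A */12 -> active={job_A:*/12, job_C:*/2}
Op 5: register job_B */4 -> active={job_A:*/12, job_B:*/4, job_C:*/2}
Op 6: unregister job_A -> active={job_B:*/4, job_C:*/2}
Op 7: unregister job_B -> active={job_C:*/2}
Final interval of job_C = 2
Next fire of job_C after T=183: (183//2+1)*2 = 184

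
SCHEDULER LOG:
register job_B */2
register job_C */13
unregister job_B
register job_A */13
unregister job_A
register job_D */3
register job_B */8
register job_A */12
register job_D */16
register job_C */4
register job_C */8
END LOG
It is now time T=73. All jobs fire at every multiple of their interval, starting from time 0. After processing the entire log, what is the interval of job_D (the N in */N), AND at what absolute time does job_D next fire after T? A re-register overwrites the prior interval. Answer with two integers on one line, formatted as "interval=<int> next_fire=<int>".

Op 1: register job_B */2 -> active={job_B:*/2}
Op 2: register job_C */13 -> active={job_B:*/2, job_C:*/13}
Op 3: unregister job_B -> active={job_C:*/13}
Op 4: register job_A */13 -> active={job_A:*/13, job_C:*/13}
Op 5: unregister job_A -> active={job_C:*/13}
Op 6: register job_D */3 -> active={job_C:*/13, job_D:*/3}
Op 7: register job_B */8 -> active={job_B:*/8, job_C:*/13, job_D:*/3}
Op 8: register job_A */12 -> active={job_A:*/12, job_B:*/8, job_C:*/13, job_D:*/3}
Op 9: register job_D */16 -> active={job_A:*/12, job_B:*/8, job_C:*/13, job_D:*/16}
Op 10: register job_C */4 -> active={job_A:*/12, job_B:*/8, job_C:*/4, job_D:*/16}
Op 11: register job_C */8 -> active={job_A:*/12, job_B:*/8, job_C:*/8, job_D:*/16}
Final interval of job_D = 16
Next fire of job_D after T=73: (73//16+1)*16 = 80

Answer: interval=16 next_fire=80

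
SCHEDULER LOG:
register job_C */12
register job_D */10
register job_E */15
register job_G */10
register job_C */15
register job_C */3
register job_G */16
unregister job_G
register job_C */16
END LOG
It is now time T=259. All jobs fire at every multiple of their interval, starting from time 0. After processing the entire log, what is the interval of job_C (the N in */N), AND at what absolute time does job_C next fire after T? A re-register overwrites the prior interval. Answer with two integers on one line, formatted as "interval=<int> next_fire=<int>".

Op 1: register job_C */12 -> active={job_C:*/12}
Op 2: register job_D */10 -> active={job_C:*/12, job_D:*/10}
Op 3: register job_E */15 -> active={job_C:*/12, job_D:*/10, job_E:*/15}
Op 4: register job_G */10 -> active={job_C:*/12, job_D:*/10, job_E:*/15, job_G:*/10}
Op 5: register job_C */15 -> active={job_C:*/15, job_D:*/10, job_E:*/15, job_G:*/10}
Op 6: register job_C */3 -> active={job_C:*/3, job_D:*/10, job_E:*/15, job_G:*/10}
Op 7: register job_G */16 -> active={job_C:*/3, job_D:*/10, job_E:*/15, job_G:*/16}
Op 8: unregister job_G -> active={job_C:*/3, job_D:*/10, job_E:*/15}
Op 9: register job_C */16 -> active={job_C:*/16, job_D:*/10, job_E:*/15}
Final interval of job_C = 16
Next fire of job_C after T=259: (259//16+1)*16 = 272

Answer: interval=16 next_fire=272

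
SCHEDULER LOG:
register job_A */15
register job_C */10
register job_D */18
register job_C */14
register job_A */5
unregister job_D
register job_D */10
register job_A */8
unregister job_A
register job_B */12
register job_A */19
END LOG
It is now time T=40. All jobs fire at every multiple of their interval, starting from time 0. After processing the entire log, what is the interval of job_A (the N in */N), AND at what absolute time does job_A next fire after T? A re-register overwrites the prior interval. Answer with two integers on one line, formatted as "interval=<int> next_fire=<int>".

Answer: interval=19 next_fire=57

Derivation:
Op 1: register job_A */15 -> active={job_A:*/15}
Op 2: register job_C */10 -> active={job_A:*/15, job_C:*/10}
Op 3: register job_D */18 -> active={job_A:*/15, job_C:*/10, job_D:*/18}
Op 4: register job_C */14 -> active={job_A:*/15, job_C:*/14, job_D:*/18}
Op 5: register job_A */5 -> active={job_A:*/5, job_C:*/14, job_D:*/18}
Op 6: unregister job_D -> active={job_A:*/5, job_C:*/14}
Op 7: register job_D */10 -> active={job_A:*/5, job_C:*/14, job_D:*/10}
Op 8: register job_A */8 -> active={job_A:*/8, job_C:*/14, job_D:*/10}
Op 9: unregister job_A -> active={job_C:*/14, job_D:*/10}
Op 10: register job_B */12 -> active={job_B:*/12, job_C:*/14, job_D:*/10}
Op 11: register job_A */19 -> active={job_A:*/19, job_B:*/12, job_C:*/14, job_D:*/10}
Final interval of job_A = 19
Next fire of job_A after T=40: (40//19+1)*19 = 57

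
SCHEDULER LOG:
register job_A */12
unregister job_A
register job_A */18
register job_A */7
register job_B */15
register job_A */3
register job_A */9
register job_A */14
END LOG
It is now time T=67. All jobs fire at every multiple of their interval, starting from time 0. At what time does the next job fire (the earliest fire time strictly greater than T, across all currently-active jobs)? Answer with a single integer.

Answer: 70

Derivation:
Op 1: register job_A */12 -> active={job_A:*/12}
Op 2: unregister job_A -> active={}
Op 3: register job_A */18 -> active={job_A:*/18}
Op 4: register job_A */7 -> active={job_A:*/7}
Op 5: register job_B */15 -> active={job_A:*/7, job_B:*/15}
Op 6: register job_A */3 -> active={job_A:*/3, job_B:*/15}
Op 7: register job_A */9 -> active={job_A:*/9, job_B:*/15}
Op 8: register job_A */14 -> active={job_A:*/14, job_B:*/15}
  job_A: interval 14, next fire after T=67 is 70
  job_B: interval 15, next fire after T=67 is 75
Earliest fire time = 70 (job job_A)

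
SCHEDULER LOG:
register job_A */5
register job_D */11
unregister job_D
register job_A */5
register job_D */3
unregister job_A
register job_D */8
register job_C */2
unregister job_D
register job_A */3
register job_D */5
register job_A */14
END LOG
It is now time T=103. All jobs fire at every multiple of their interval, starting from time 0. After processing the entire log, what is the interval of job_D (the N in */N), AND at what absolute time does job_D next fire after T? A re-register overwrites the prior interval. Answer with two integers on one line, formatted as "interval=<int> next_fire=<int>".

Op 1: register job_A */5 -> active={job_A:*/5}
Op 2: register job_D */11 -> active={job_A:*/5, job_D:*/11}
Op 3: unregister job_D -> active={job_A:*/5}
Op 4: register job_A */5 -> active={job_A:*/5}
Op 5: register job_D */3 -> active={job_A:*/5, job_D:*/3}
Op 6: unregister job_A -> active={job_D:*/3}
Op 7: register job_D */8 -> active={job_D:*/8}
Op 8: register job_C */2 -> active={job_C:*/2, job_D:*/8}
Op 9: unregister job_D -> active={job_C:*/2}
Op 10: register job_A */3 -> active={job_A:*/3, job_C:*/2}
Op 11: register job_D */5 -> active={job_A:*/3, job_C:*/2, job_D:*/5}
Op 12: register job_A */14 -> active={job_A:*/14, job_C:*/2, job_D:*/5}
Final interval of job_D = 5
Next fire of job_D after T=103: (103//5+1)*5 = 105

Answer: interval=5 next_fire=105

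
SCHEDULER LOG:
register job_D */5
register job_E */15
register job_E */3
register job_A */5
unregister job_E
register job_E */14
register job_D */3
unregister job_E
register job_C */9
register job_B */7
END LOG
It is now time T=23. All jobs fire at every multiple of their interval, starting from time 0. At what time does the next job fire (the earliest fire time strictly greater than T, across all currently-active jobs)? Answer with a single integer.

Op 1: register job_D */5 -> active={job_D:*/5}
Op 2: register job_E */15 -> active={job_D:*/5, job_E:*/15}
Op 3: register job_E */3 -> active={job_D:*/5, job_E:*/3}
Op 4: register job_A */5 -> active={job_A:*/5, job_D:*/5, job_E:*/3}
Op 5: unregister job_E -> active={job_A:*/5, job_D:*/5}
Op 6: register job_E */14 -> active={job_A:*/5, job_D:*/5, job_E:*/14}
Op 7: register job_D */3 -> active={job_A:*/5, job_D:*/3, job_E:*/14}
Op 8: unregister job_E -> active={job_A:*/5, job_D:*/3}
Op 9: register job_C */9 -> active={job_A:*/5, job_C:*/9, job_D:*/3}
Op 10: register job_B */7 -> active={job_A:*/5, job_B:*/7, job_C:*/9, job_D:*/3}
  job_A: interval 5, next fire after T=23 is 25
  job_B: interval 7, next fire after T=23 is 28
  job_C: interval 9, next fire after T=23 is 27
  job_D: interval 3, next fire after T=23 is 24
Earliest fire time = 24 (job job_D)

Answer: 24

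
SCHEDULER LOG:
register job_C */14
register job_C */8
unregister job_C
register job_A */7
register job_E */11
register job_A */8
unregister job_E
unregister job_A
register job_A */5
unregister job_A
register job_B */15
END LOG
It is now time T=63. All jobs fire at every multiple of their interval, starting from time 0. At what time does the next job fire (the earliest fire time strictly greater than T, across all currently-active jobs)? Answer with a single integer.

Op 1: register job_C */14 -> active={job_C:*/14}
Op 2: register job_C */8 -> active={job_C:*/8}
Op 3: unregister job_C -> active={}
Op 4: register job_A */7 -> active={job_A:*/7}
Op 5: register job_E */11 -> active={job_A:*/7, job_E:*/11}
Op 6: register job_A */8 -> active={job_A:*/8, job_E:*/11}
Op 7: unregister job_E -> active={job_A:*/8}
Op 8: unregister job_A -> active={}
Op 9: register job_A */5 -> active={job_A:*/5}
Op 10: unregister job_A -> active={}
Op 11: register job_B */15 -> active={job_B:*/15}
  job_B: interval 15, next fire after T=63 is 75
Earliest fire time = 75 (job job_B)

Answer: 75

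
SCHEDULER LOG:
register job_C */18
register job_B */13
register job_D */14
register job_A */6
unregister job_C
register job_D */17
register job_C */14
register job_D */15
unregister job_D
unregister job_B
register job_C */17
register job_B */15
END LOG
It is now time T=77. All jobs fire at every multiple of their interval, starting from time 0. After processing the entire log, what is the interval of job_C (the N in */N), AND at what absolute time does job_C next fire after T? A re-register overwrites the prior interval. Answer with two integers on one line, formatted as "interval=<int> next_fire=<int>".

Op 1: register job_C */18 -> active={job_C:*/18}
Op 2: register job_B */13 -> active={job_B:*/13, job_C:*/18}
Op 3: register job_D */14 -> active={job_B:*/13, job_C:*/18, job_D:*/14}
Op 4: register job_A */6 -> active={job_A:*/6, job_B:*/13, job_C:*/18, job_D:*/14}
Op 5: unregister job_C -> active={job_A:*/6, job_B:*/13, job_D:*/14}
Op 6: register job_D */17 -> active={job_A:*/6, job_B:*/13, job_D:*/17}
Op 7: register job_C */14 -> active={job_A:*/6, job_B:*/13, job_C:*/14, job_D:*/17}
Op 8: register job_D */15 -> active={job_A:*/6, job_B:*/13, job_C:*/14, job_D:*/15}
Op 9: unregister job_D -> active={job_A:*/6, job_B:*/13, job_C:*/14}
Op 10: unregister job_B -> active={job_A:*/6, job_C:*/14}
Op 11: register job_C */17 -> active={job_A:*/6, job_C:*/17}
Op 12: register job_B */15 -> active={job_A:*/6, job_B:*/15, job_C:*/17}
Final interval of job_C = 17
Next fire of job_C after T=77: (77//17+1)*17 = 85

Answer: interval=17 next_fire=85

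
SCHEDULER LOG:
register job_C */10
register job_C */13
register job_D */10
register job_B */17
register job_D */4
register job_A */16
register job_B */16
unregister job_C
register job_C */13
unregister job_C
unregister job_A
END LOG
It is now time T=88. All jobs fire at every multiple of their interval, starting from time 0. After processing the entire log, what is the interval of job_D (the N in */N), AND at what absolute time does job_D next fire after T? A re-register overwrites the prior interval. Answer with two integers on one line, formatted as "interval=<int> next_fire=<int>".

Op 1: register job_C */10 -> active={job_C:*/10}
Op 2: register job_C */13 -> active={job_C:*/13}
Op 3: register job_D */10 -> active={job_C:*/13, job_D:*/10}
Op 4: register job_B */17 -> active={job_B:*/17, job_C:*/13, job_D:*/10}
Op 5: register job_D */4 -> active={job_B:*/17, job_C:*/13, job_D:*/4}
Op 6: register job_A */16 -> active={job_A:*/16, job_B:*/17, job_C:*/13, job_D:*/4}
Op 7: register job_B */16 -> active={job_A:*/16, job_B:*/16, job_C:*/13, job_D:*/4}
Op 8: unregister job_C -> active={job_A:*/16, job_B:*/16, job_D:*/4}
Op 9: register job_C */13 -> active={job_A:*/16, job_B:*/16, job_C:*/13, job_D:*/4}
Op 10: unregister job_C -> active={job_A:*/16, job_B:*/16, job_D:*/4}
Op 11: unregister job_A -> active={job_B:*/16, job_D:*/4}
Final interval of job_D = 4
Next fire of job_D after T=88: (88//4+1)*4 = 92

Answer: interval=4 next_fire=92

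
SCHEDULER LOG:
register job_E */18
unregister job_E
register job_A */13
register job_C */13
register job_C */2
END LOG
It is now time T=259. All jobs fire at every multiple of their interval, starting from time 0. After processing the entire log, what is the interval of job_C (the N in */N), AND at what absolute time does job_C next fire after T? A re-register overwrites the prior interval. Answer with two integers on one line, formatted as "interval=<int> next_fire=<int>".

Answer: interval=2 next_fire=260

Derivation:
Op 1: register job_E */18 -> active={job_E:*/18}
Op 2: unregister job_E -> active={}
Op 3: register job_A */13 -> active={job_A:*/13}
Op 4: register job_C */13 -> active={job_A:*/13, job_C:*/13}
Op 5: register job_C */2 -> active={job_A:*/13, job_C:*/2}
Final interval of job_C = 2
Next fire of job_C after T=259: (259//2+1)*2 = 260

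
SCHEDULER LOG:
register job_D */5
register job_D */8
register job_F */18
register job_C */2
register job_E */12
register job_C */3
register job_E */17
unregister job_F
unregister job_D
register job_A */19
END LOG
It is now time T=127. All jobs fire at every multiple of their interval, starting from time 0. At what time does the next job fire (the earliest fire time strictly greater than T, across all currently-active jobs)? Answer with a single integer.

Op 1: register job_D */5 -> active={job_D:*/5}
Op 2: register job_D */8 -> active={job_D:*/8}
Op 3: register job_F */18 -> active={job_D:*/8, job_F:*/18}
Op 4: register job_C */2 -> active={job_C:*/2, job_D:*/8, job_F:*/18}
Op 5: register job_E */12 -> active={job_C:*/2, job_D:*/8, job_E:*/12, job_F:*/18}
Op 6: register job_C */3 -> active={job_C:*/3, job_D:*/8, job_E:*/12, job_F:*/18}
Op 7: register job_E */17 -> active={job_C:*/3, job_D:*/8, job_E:*/17, job_F:*/18}
Op 8: unregister job_F -> active={job_C:*/3, job_D:*/8, job_E:*/17}
Op 9: unregister job_D -> active={job_C:*/3, job_E:*/17}
Op 10: register job_A */19 -> active={job_A:*/19, job_C:*/3, job_E:*/17}
  job_A: interval 19, next fire after T=127 is 133
  job_C: interval 3, next fire after T=127 is 129
  job_E: interval 17, next fire after T=127 is 136
Earliest fire time = 129 (job job_C)

Answer: 129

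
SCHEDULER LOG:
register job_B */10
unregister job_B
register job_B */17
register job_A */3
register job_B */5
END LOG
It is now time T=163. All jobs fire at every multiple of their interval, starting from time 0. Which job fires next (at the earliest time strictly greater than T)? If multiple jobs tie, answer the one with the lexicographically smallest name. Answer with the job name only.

Answer: job_A

Derivation:
Op 1: register job_B */10 -> active={job_B:*/10}
Op 2: unregister job_B -> active={}
Op 3: register job_B */17 -> active={job_B:*/17}
Op 4: register job_A */3 -> active={job_A:*/3, job_B:*/17}
Op 5: register job_B */5 -> active={job_A:*/3, job_B:*/5}
  job_A: interval 3, next fire after T=163 is 165
  job_B: interval 5, next fire after T=163 is 165
Earliest = 165, winner (lex tiebreak) = job_A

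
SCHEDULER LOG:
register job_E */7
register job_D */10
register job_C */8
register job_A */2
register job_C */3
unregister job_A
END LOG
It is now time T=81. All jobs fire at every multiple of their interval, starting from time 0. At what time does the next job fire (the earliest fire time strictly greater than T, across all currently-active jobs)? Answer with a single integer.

Answer: 84

Derivation:
Op 1: register job_E */7 -> active={job_E:*/7}
Op 2: register job_D */10 -> active={job_D:*/10, job_E:*/7}
Op 3: register job_C */8 -> active={job_C:*/8, job_D:*/10, job_E:*/7}
Op 4: register job_A */2 -> active={job_A:*/2, job_C:*/8, job_D:*/10, job_E:*/7}
Op 5: register job_C */3 -> active={job_A:*/2, job_C:*/3, job_D:*/10, job_E:*/7}
Op 6: unregister job_A -> active={job_C:*/3, job_D:*/10, job_E:*/7}
  job_C: interval 3, next fire after T=81 is 84
  job_D: interval 10, next fire after T=81 is 90
  job_E: interval 7, next fire after T=81 is 84
Earliest fire time = 84 (job job_C)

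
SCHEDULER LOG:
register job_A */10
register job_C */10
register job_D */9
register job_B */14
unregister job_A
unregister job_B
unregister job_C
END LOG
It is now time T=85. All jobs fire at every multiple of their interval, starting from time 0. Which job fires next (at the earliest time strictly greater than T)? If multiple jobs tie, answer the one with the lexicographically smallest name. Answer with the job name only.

Answer: job_D

Derivation:
Op 1: register job_A */10 -> active={job_A:*/10}
Op 2: register job_C */10 -> active={job_A:*/10, job_C:*/10}
Op 3: register job_D */9 -> active={job_A:*/10, job_C:*/10, job_D:*/9}
Op 4: register job_B */14 -> active={job_A:*/10, job_B:*/14, job_C:*/10, job_D:*/9}
Op 5: unregister job_A -> active={job_B:*/14, job_C:*/10, job_D:*/9}
Op 6: unregister job_B -> active={job_C:*/10, job_D:*/9}
Op 7: unregister job_C -> active={job_D:*/9}
  job_D: interval 9, next fire after T=85 is 90
Earliest = 90, winner (lex tiebreak) = job_D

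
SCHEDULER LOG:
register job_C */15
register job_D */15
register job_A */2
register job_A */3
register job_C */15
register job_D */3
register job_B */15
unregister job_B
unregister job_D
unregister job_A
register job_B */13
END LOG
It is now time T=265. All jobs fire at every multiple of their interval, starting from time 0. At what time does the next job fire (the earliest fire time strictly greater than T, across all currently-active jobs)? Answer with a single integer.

Op 1: register job_C */15 -> active={job_C:*/15}
Op 2: register job_D */15 -> active={job_C:*/15, job_D:*/15}
Op 3: register job_A */2 -> active={job_A:*/2, job_C:*/15, job_D:*/15}
Op 4: register job_A */3 -> active={job_A:*/3, job_C:*/15, job_D:*/15}
Op 5: register job_C */15 -> active={job_A:*/3, job_C:*/15, job_D:*/15}
Op 6: register job_D */3 -> active={job_A:*/3, job_C:*/15, job_D:*/3}
Op 7: register job_B */15 -> active={job_A:*/3, job_B:*/15, job_C:*/15, job_D:*/3}
Op 8: unregister job_B -> active={job_A:*/3, job_C:*/15, job_D:*/3}
Op 9: unregister job_D -> active={job_A:*/3, job_C:*/15}
Op 10: unregister job_A -> active={job_C:*/15}
Op 11: register job_B */13 -> active={job_B:*/13, job_C:*/15}
  job_B: interval 13, next fire after T=265 is 273
  job_C: interval 15, next fire after T=265 is 270
Earliest fire time = 270 (job job_C)

Answer: 270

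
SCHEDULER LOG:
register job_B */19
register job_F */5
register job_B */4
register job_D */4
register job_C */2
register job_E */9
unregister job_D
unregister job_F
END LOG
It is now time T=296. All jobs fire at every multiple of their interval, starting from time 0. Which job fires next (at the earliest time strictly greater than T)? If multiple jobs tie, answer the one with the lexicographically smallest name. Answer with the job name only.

Answer: job_E

Derivation:
Op 1: register job_B */19 -> active={job_B:*/19}
Op 2: register job_F */5 -> active={job_B:*/19, job_F:*/5}
Op 3: register job_B */4 -> active={job_B:*/4, job_F:*/5}
Op 4: register job_D */4 -> active={job_B:*/4, job_D:*/4, job_F:*/5}
Op 5: register job_C */2 -> active={job_B:*/4, job_C:*/2, job_D:*/4, job_F:*/5}
Op 6: register job_E */9 -> active={job_B:*/4, job_C:*/2, job_D:*/4, job_E:*/9, job_F:*/5}
Op 7: unregister job_D -> active={job_B:*/4, job_C:*/2, job_E:*/9, job_F:*/5}
Op 8: unregister job_F -> active={job_B:*/4, job_C:*/2, job_E:*/9}
  job_B: interval 4, next fire after T=296 is 300
  job_C: interval 2, next fire after T=296 is 298
  job_E: interval 9, next fire after T=296 is 297
Earliest = 297, winner (lex tiebreak) = job_E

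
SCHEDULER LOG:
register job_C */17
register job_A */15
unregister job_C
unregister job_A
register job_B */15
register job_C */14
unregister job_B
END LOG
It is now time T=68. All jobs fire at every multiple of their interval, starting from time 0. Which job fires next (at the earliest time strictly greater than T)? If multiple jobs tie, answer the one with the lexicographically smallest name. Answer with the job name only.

Op 1: register job_C */17 -> active={job_C:*/17}
Op 2: register job_A */15 -> active={job_A:*/15, job_C:*/17}
Op 3: unregister job_C -> active={job_A:*/15}
Op 4: unregister job_A -> active={}
Op 5: register job_B */15 -> active={job_B:*/15}
Op 6: register job_C */14 -> active={job_B:*/15, job_C:*/14}
Op 7: unregister job_B -> active={job_C:*/14}
  job_C: interval 14, next fire after T=68 is 70
Earliest = 70, winner (lex tiebreak) = job_C

Answer: job_C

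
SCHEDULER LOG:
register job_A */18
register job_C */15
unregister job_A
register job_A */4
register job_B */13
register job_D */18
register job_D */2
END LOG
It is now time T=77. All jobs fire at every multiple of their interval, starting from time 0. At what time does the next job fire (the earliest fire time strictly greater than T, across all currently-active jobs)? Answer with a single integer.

Answer: 78

Derivation:
Op 1: register job_A */18 -> active={job_A:*/18}
Op 2: register job_C */15 -> active={job_A:*/18, job_C:*/15}
Op 3: unregister job_A -> active={job_C:*/15}
Op 4: register job_A */4 -> active={job_A:*/4, job_C:*/15}
Op 5: register job_B */13 -> active={job_A:*/4, job_B:*/13, job_C:*/15}
Op 6: register job_D */18 -> active={job_A:*/4, job_B:*/13, job_C:*/15, job_D:*/18}
Op 7: register job_D */2 -> active={job_A:*/4, job_B:*/13, job_C:*/15, job_D:*/2}
  job_A: interval 4, next fire after T=77 is 80
  job_B: interval 13, next fire after T=77 is 78
  job_C: interval 15, next fire after T=77 is 90
  job_D: interval 2, next fire after T=77 is 78
Earliest fire time = 78 (job job_B)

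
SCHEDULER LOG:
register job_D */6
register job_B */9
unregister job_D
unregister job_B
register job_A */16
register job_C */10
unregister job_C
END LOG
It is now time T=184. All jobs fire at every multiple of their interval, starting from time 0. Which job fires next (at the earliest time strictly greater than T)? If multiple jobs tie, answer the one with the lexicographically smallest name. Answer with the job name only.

Answer: job_A

Derivation:
Op 1: register job_D */6 -> active={job_D:*/6}
Op 2: register job_B */9 -> active={job_B:*/9, job_D:*/6}
Op 3: unregister job_D -> active={job_B:*/9}
Op 4: unregister job_B -> active={}
Op 5: register job_A */16 -> active={job_A:*/16}
Op 6: register job_C */10 -> active={job_A:*/16, job_C:*/10}
Op 7: unregister job_C -> active={job_A:*/16}
  job_A: interval 16, next fire after T=184 is 192
Earliest = 192, winner (lex tiebreak) = job_A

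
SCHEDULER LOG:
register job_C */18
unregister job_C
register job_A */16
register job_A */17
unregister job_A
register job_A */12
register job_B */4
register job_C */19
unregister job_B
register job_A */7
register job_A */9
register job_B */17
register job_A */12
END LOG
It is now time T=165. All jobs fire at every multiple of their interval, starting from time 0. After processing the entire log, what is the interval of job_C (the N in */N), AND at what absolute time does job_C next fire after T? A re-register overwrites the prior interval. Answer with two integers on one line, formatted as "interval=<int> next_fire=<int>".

Op 1: register job_C */18 -> active={job_C:*/18}
Op 2: unregister job_C -> active={}
Op 3: register job_A */16 -> active={job_A:*/16}
Op 4: register job_A */17 -> active={job_A:*/17}
Op 5: unregister job_A -> active={}
Op 6: register job_A */12 -> active={job_A:*/12}
Op 7: register job_B */4 -> active={job_A:*/12, job_B:*/4}
Op 8: register job_C */19 -> active={job_A:*/12, job_B:*/4, job_C:*/19}
Op 9: unregister job_B -> active={job_A:*/12, job_C:*/19}
Op 10: register job_A */7 -> active={job_A:*/7, job_C:*/19}
Op 11: register job_A */9 -> active={job_A:*/9, job_C:*/19}
Op 12: register job_B */17 -> active={job_A:*/9, job_B:*/17, job_C:*/19}
Op 13: register job_A */12 -> active={job_A:*/12, job_B:*/17, job_C:*/19}
Final interval of job_C = 19
Next fire of job_C after T=165: (165//19+1)*19 = 171

Answer: interval=19 next_fire=171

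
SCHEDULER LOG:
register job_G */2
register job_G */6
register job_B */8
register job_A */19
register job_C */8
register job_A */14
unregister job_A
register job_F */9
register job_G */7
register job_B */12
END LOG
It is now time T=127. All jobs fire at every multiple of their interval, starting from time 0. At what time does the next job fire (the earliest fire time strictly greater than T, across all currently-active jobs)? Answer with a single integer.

Answer: 128

Derivation:
Op 1: register job_G */2 -> active={job_G:*/2}
Op 2: register job_G */6 -> active={job_G:*/6}
Op 3: register job_B */8 -> active={job_B:*/8, job_G:*/6}
Op 4: register job_A */19 -> active={job_A:*/19, job_B:*/8, job_G:*/6}
Op 5: register job_C */8 -> active={job_A:*/19, job_B:*/8, job_C:*/8, job_G:*/6}
Op 6: register job_A */14 -> active={job_A:*/14, job_B:*/8, job_C:*/8, job_G:*/6}
Op 7: unregister job_A -> active={job_B:*/8, job_C:*/8, job_G:*/6}
Op 8: register job_F */9 -> active={job_B:*/8, job_C:*/8, job_F:*/9, job_G:*/6}
Op 9: register job_G */7 -> active={job_B:*/8, job_C:*/8, job_F:*/9, job_G:*/7}
Op 10: register job_B */12 -> active={job_B:*/12, job_C:*/8, job_F:*/9, job_G:*/7}
  job_B: interval 12, next fire after T=127 is 132
  job_C: interval 8, next fire after T=127 is 128
  job_F: interval 9, next fire after T=127 is 135
  job_G: interval 7, next fire after T=127 is 133
Earliest fire time = 128 (job job_C)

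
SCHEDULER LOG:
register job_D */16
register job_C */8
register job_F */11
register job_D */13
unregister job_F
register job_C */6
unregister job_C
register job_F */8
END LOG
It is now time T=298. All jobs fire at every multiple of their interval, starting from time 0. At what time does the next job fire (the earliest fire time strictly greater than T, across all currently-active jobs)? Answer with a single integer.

Op 1: register job_D */16 -> active={job_D:*/16}
Op 2: register job_C */8 -> active={job_C:*/8, job_D:*/16}
Op 3: register job_F */11 -> active={job_C:*/8, job_D:*/16, job_F:*/11}
Op 4: register job_D */13 -> active={job_C:*/8, job_D:*/13, job_F:*/11}
Op 5: unregister job_F -> active={job_C:*/8, job_D:*/13}
Op 6: register job_C */6 -> active={job_C:*/6, job_D:*/13}
Op 7: unregister job_C -> active={job_D:*/13}
Op 8: register job_F */8 -> active={job_D:*/13, job_F:*/8}
  job_D: interval 13, next fire after T=298 is 299
  job_F: interval 8, next fire after T=298 is 304
Earliest fire time = 299 (job job_D)

Answer: 299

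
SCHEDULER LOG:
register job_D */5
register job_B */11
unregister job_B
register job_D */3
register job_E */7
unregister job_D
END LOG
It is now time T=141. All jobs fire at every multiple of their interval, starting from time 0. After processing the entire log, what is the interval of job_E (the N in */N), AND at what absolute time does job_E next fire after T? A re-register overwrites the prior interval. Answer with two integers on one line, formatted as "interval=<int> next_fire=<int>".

Op 1: register job_D */5 -> active={job_D:*/5}
Op 2: register job_B */11 -> active={job_B:*/11, job_D:*/5}
Op 3: unregister job_B -> active={job_D:*/5}
Op 4: register job_D */3 -> active={job_D:*/3}
Op 5: register job_E */7 -> active={job_D:*/3, job_E:*/7}
Op 6: unregister job_D -> active={job_E:*/7}
Final interval of job_E = 7
Next fire of job_E after T=141: (141//7+1)*7 = 147

Answer: interval=7 next_fire=147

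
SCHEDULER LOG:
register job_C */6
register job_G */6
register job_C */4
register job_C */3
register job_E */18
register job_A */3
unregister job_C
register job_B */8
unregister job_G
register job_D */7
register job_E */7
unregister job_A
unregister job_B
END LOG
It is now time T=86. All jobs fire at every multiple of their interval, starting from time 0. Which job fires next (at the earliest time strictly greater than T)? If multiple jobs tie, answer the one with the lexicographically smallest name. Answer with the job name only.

Op 1: register job_C */6 -> active={job_C:*/6}
Op 2: register job_G */6 -> active={job_C:*/6, job_G:*/6}
Op 3: register job_C */4 -> active={job_C:*/4, job_G:*/6}
Op 4: register job_C */3 -> active={job_C:*/3, job_G:*/6}
Op 5: register job_E */18 -> active={job_C:*/3, job_E:*/18, job_G:*/6}
Op 6: register job_A */3 -> active={job_A:*/3, job_C:*/3, job_E:*/18, job_G:*/6}
Op 7: unregister job_C -> active={job_A:*/3, job_E:*/18, job_G:*/6}
Op 8: register job_B */8 -> active={job_A:*/3, job_B:*/8, job_E:*/18, job_G:*/6}
Op 9: unregister job_G -> active={job_A:*/3, job_B:*/8, job_E:*/18}
Op 10: register job_D */7 -> active={job_A:*/3, job_B:*/8, job_D:*/7, job_E:*/18}
Op 11: register job_E */7 -> active={job_A:*/3, job_B:*/8, job_D:*/7, job_E:*/7}
Op 12: unregister job_A -> active={job_B:*/8, job_D:*/7, job_E:*/7}
Op 13: unregister job_B -> active={job_D:*/7, job_E:*/7}
  job_D: interval 7, next fire after T=86 is 91
  job_E: interval 7, next fire after T=86 is 91
Earliest = 91, winner (lex tiebreak) = job_D

Answer: job_D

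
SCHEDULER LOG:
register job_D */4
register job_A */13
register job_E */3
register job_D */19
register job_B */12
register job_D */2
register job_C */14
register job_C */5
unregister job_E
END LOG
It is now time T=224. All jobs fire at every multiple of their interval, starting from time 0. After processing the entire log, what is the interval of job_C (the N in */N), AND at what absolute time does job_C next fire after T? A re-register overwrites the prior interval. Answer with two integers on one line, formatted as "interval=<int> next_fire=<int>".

Op 1: register job_D */4 -> active={job_D:*/4}
Op 2: register job_A */13 -> active={job_A:*/13, job_D:*/4}
Op 3: register job_E */3 -> active={job_A:*/13, job_D:*/4, job_E:*/3}
Op 4: register job_D */19 -> active={job_A:*/13, job_D:*/19, job_E:*/3}
Op 5: register job_B */12 -> active={job_A:*/13, job_B:*/12, job_D:*/19, job_E:*/3}
Op 6: register job_D */2 -> active={job_A:*/13, job_B:*/12, job_D:*/2, job_E:*/3}
Op 7: register job_C */14 -> active={job_A:*/13, job_B:*/12, job_C:*/14, job_D:*/2, job_E:*/3}
Op 8: register job_C */5 -> active={job_A:*/13, job_B:*/12, job_C:*/5, job_D:*/2, job_E:*/3}
Op 9: unregister job_E -> active={job_A:*/13, job_B:*/12, job_C:*/5, job_D:*/2}
Final interval of job_C = 5
Next fire of job_C after T=224: (224//5+1)*5 = 225

Answer: interval=5 next_fire=225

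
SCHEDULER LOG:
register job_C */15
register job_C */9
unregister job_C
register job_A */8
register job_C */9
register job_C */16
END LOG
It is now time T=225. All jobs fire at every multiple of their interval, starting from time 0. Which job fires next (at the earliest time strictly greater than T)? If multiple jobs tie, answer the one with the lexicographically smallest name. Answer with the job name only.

Op 1: register job_C */15 -> active={job_C:*/15}
Op 2: register job_C */9 -> active={job_C:*/9}
Op 3: unregister job_C -> active={}
Op 4: register job_A */8 -> active={job_A:*/8}
Op 5: register job_C */9 -> active={job_A:*/8, job_C:*/9}
Op 6: register job_C */16 -> active={job_A:*/8, job_C:*/16}
  job_A: interval 8, next fire after T=225 is 232
  job_C: interval 16, next fire after T=225 is 240
Earliest = 232, winner (lex tiebreak) = job_A

Answer: job_A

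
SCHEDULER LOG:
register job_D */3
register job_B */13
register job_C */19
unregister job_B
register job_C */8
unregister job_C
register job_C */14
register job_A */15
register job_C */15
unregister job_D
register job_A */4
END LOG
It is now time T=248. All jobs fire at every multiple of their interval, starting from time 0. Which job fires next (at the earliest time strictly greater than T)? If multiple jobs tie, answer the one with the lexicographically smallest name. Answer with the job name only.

Op 1: register job_D */3 -> active={job_D:*/3}
Op 2: register job_B */13 -> active={job_B:*/13, job_D:*/3}
Op 3: register job_C */19 -> active={job_B:*/13, job_C:*/19, job_D:*/3}
Op 4: unregister job_B -> active={job_C:*/19, job_D:*/3}
Op 5: register job_C */8 -> active={job_C:*/8, job_D:*/3}
Op 6: unregister job_C -> active={job_D:*/3}
Op 7: register job_C */14 -> active={job_C:*/14, job_D:*/3}
Op 8: register job_A */15 -> active={job_A:*/15, job_C:*/14, job_D:*/3}
Op 9: register job_C */15 -> active={job_A:*/15, job_C:*/15, job_D:*/3}
Op 10: unregister job_D -> active={job_A:*/15, job_C:*/15}
Op 11: register job_A */4 -> active={job_A:*/4, job_C:*/15}
  job_A: interval 4, next fire after T=248 is 252
  job_C: interval 15, next fire after T=248 is 255
Earliest = 252, winner (lex tiebreak) = job_A

Answer: job_A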